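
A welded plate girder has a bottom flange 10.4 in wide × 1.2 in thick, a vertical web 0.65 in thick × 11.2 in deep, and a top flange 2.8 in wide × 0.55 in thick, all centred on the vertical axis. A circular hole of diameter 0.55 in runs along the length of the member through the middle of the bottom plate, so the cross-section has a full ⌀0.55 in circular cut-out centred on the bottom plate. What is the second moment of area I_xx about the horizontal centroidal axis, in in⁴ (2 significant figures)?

Split into non-overlapping primitives; take the origin at the lower-left of the bounding box.
Bottom plate: 10.4 × 1.2, A = 12.48 in², y = 0.6 in, Ī = 1.498 in⁴.
Web plate: 0.65 × 11.2, A = 7.28 in², y = 6.8 in, Ī = 76.1 in⁴.
Top plate: 2.8 × 0.55, A = 1.54 in², y = 12.68 in, Ī = 0.03882 in⁴.
Hole (subtracted): ⌀0.55, A = 0.2376 in², y = 0.6 in, Ī = 0.004492 in⁴.
Centroid: ȳ = ΣA·y / ΣA = 3.626 in.
Transfer each piece to the horizontal centroidal axis using Ī + A·d² with d = y − 3.626:
  bottom plate: d = -3.026 in → contributes +115.8 in⁴
  web plate: d = 3.174 in → contributes +149.4 in⁴
  top plate: d = 9.049 in → contributes +126.1 in⁴
  hole: d = -3.026 in → contributes −2.18 in⁴
Total I = 389.2 in⁴.

I_xx ≈ 390 in⁴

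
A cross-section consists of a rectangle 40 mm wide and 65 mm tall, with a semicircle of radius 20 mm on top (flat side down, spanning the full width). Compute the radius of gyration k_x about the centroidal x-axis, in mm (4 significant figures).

k_x ≈ 23.50 mm

Decompose the section into non-overlapping parts with the origin at the bottom-left of its bounding rectangle.
Rectangular body: 40 × 65, A = 2 600 mm², y = 32.5 mm, Ī = 915 417 mm⁴.
Semicircular cap: semicircle r = 20, A = 628.319 mm², y = 73.4883 mm, Ī = 17561.1 mm⁴.
Centroid: ȳ = ΣA·y / ΣA = 40.4774 mm.
Transfer each piece to the centroidal x-axis using Ī + A·d² with d = y − 40.4774:
  rectangular body: d = -7.97743 mm → contributes +1 080 879 mm⁴
  semicircular cap: d = 33.0108 mm → contributes +702 249 mm⁴
Total I = 1 783 128 mm⁴.
Radius of gyration: k = √(I/A) = √(1 783 128 / 3228.32) = 23.5019 mm.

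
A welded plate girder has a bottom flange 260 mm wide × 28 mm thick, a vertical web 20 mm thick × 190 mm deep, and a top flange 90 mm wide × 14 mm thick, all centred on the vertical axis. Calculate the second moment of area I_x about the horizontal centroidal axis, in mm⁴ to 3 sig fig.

I_x ≈ 7.57 × 10⁷ mm⁴

Break the section into simple shapes (no overlaps), measuring from the bottom-left corner of the bounding box.
Bottom plate: 260 × 28, A = 7 280 mm², y = 14 mm, Ī = 475 627 mm⁴.
Web plate: 20 × 190, A = 3 800 mm², y = 123 mm, Ī = 11 431 667 mm⁴.
Top plate: 90 × 14, A = 1 260 mm², y = 225 mm, Ī = 20 580 mm⁴.
Centroid: ȳ = ΣA·y / ΣA = 69.11 mm.
Transfer each piece to the horizontal centroidal axis using Ī + A·d² with d = y − 69.11:
  bottom plate: d = -55.11 mm → contributes +22 585 972 mm⁴
  web plate: d = 53.89 mm → contributes +22 467 282 mm⁴
  top plate: d = 155.89 mm → contributes +30 640 629 mm⁴
Total I = 75 693 883 mm⁴.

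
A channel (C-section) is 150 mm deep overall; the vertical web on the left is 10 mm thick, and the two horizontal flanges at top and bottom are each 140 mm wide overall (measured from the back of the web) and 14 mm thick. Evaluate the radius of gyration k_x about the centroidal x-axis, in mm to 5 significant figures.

Treat the section as a set of non-overlapping primitives; coordinates are from the bounding-box lower-left.
Web: 10 × 150, A = 1 500 mm², y = 75 mm, Ī = 2 812 500 mm⁴.
Top flange (beyond web): 130 × 14, A = 1 820 mm², y = 143 mm, Ī = 29726.67 mm⁴.
Bottom flange (beyond web): 130 × 14, A = 1 820 mm², y = 7 mm, Ī = 29726.67 mm⁴.
By symmetry the centroid is at mid-height, ȳ = 75 mm.
Transfer each piece to the centroidal x-axis using Ī + A·d² with d = y − 75:
  web: d = 0 mm → contributes +2 812 500 mm⁴
  top flange (beyond web): d = 68 mm → contributes +8 445 407 mm⁴
  bottom flange (beyond web): d = -68 mm → contributes +8 445 407 mm⁴
Total I = 19 703 313 mm⁴.
Radius of gyration: k = √(I/A) = √(19 703 313 / 5 140) = 61.91389 mm.

k_x ≈ 61.914 mm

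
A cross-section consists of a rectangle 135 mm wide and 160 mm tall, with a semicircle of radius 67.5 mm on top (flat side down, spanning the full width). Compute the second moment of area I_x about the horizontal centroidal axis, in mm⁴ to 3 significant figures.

I_x ≈ 1.12 × 10⁸ mm⁴

Treat the section as a set of non-overlapping primitives; coordinates are from the bounding-box lower-left.
Rectangular body: 135 × 160, A = 21 600 mm², y = 80 mm, Ī = 46 080 000 mm⁴.
Semicircular cap: semicircle r = 67.5, A = 7156.9 mm², y = 188.65 mm, Ī = 2 278 490 mm⁴.
Centroid: ȳ = ΣA·y / ΣA = 107.04 mm.
Transfer each piece to the horizontal centroidal axis using Ī + A·d² with d = y − 107.04:
  rectangular body: d = -27.04 mm → contributes +61 873 043 mm⁴
  semicircular cap: d = 81.608 mm → contributes +49 942 673 mm⁴
Total I = 111 815 716 mm⁴.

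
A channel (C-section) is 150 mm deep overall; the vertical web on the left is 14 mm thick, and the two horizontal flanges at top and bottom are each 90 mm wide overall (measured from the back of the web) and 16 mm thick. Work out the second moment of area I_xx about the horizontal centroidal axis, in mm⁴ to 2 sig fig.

Decompose the section into non-overlapping parts with the origin at the bottom-left of its bounding rectangle.
Web: 14 × 150, A = 2 100 mm², y = 75 mm, Ī = 3 937 500 mm⁴.
Top flange (beyond web): 76 × 16, A = 1 216 mm², y = 142 mm, Ī = 25 941 mm⁴.
Bottom flange (beyond web): 76 × 16, A = 1 216 mm², y = 8 mm, Ī = 25 941 mm⁴.
By symmetry the centroid is at mid-height, ȳ = 75 mm.
Transfer each piece to the horizontal centroidal axis using Ī + A·d² with d = y − 75:
  web: d = 0 mm → contributes +3 937 500 mm⁴
  top flange (beyond web): d = 67 mm → contributes +5 484 565 mm⁴
  bottom flange (beyond web): d = -67 mm → contributes +5 484 565 mm⁴
Total I = 14 906 631 mm⁴.

I_xx ≈ 1.5 × 10⁷ mm⁴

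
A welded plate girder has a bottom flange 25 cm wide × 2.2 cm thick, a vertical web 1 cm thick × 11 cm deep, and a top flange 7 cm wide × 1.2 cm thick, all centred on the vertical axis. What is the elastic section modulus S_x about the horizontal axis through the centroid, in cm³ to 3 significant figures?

S_x ≈ 141 cm³

Break the section into simple shapes (no overlaps), measuring from the bottom-left corner of the bounding box.
Bottom plate: 25 × 2.2, A = 55 cm², y = 1.1 cm, Ī = 22.183 cm⁴.
Web plate: 1 × 11, A = 11 cm², y = 7.7 cm, Ī = 110.92 cm⁴.
Top plate: 7 × 1.2, A = 8.4 cm², y = 13.8 cm, Ī = 1.008 cm⁴.
Centroid: ȳ = ΣA·y / ΣA = 3.5097 cm.
Transfer each piece to the horizontal axis through the centroid using Ī + A·d² with d = y − 3.5097:
  bottom plate: d = -2.4097 cm → contributes +341.54 cm⁴
  web plate: d = 4.1903 cm → contributes +304.06 cm⁴
  top plate: d = 10.29 cm → contributes +890.49 cm⁴
Total I = 1536.1 cm⁴.
Extreme fibre distance c = 10.89 cm; S = I/c = 141.05 cm³.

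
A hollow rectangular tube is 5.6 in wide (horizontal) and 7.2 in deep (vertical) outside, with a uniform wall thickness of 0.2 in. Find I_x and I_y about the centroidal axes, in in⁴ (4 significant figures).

I_x ≈ 37.93 in⁴, I_y ≈ 25.69 in⁴

Decompose the section into non-overlapping parts with the origin at the bottom-left of its bounding rectangle.
Outer rectangle: 5.6 × 7.2, A = 40.32 in², y = 3.6 in, Ī = 174.182 in⁴.
Inner void (subtracted): 5.2 × 6.8, A = 35.36 in², y = 3.6 in, Ī = 136.254 in⁴.
By symmetry the centroid is at mid-height, ȳ = 3.6 in.
All pieces are centred on the centroidal x-axis, so I = ΣĪ (holes subtracted) = 37.9285 in⁴.
Repeating about the centroidal y-axis gives I_y = 25.6917 in⁴.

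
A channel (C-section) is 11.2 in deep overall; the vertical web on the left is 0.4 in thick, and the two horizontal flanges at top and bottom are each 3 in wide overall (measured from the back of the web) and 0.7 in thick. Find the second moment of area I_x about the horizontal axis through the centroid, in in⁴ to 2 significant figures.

I_x ≈ 150 in⁴

Decompose the section into non-overlapping parts with the origin at the bottom-left of its bounding rectangle.
Web: 0.4 × 11.2, A = 4.48 in², y = 5.6 in, Ī = 46.83 in⁴.
Top flange (beyond web): 2.6 × 0.7, A = 1.82 in², y = 10.85 in, Ī = 0.07432 in⁴.
Bottom flange (beyond web): 2.6 × 0.7, A = 1.82 in², y = 0.35 in, Ī = 0.07432 in⁴.
By symmetry the centroid is at mid-height, ȳ = 5.6 in.
Transfer each piece to the horizontal axis through the centroid using Ī + A·d² with d = y − 5.6:
  web: d = 0 in → contributes +46.83 in⁴
  top flange (beyond web): d = 5.25 in → contributes +50.24 in⁴
  bottom flange (beyond web): d = -5.25 in → contributes +50.24 in⁴
Total I = 147.3 in⁴.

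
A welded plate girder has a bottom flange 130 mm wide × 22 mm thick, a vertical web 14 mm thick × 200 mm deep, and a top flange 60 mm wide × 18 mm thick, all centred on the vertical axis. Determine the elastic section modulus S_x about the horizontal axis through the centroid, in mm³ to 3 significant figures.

S_x ≈ 3.50 × 10⁵ mm³

Treat the section as a set of non-overlapping primitives; coordinates are from the bounding-box lower-left.
Bottom plate: 130 × 22, A = 2 860 mm², y = 11 mm, Ī = 115 353 mm⁴.
Web plate: 14 × 200, A = 2 800 mm², y = 122 mm, Ī = 9 333 333 mm⁴.
Top plate: 60 × 18, A = 1 080 mm², y = 231 mm, Ī = 29 160 mm⁴.
Centroid: ȳ = ΣA·y / ΣA = 92.365 mm.
Transfer each piece to the horizontal axis through the centroid using Ī + A·d² with d = y − 92.365:
  bottom plate: d = -81.365 mm → contributes +19 049 299 mm⁴
  web plate: d = 29.635 mm → contributes +11 792 389 mm⁴
  top plate: d = 138.64 mm → contributes +20 786 401 mm⁴
Total I = 51 628 089 mm⁴.
Extreme fibre distance c = 147.64 mm; S = I/c = 349 701 mm³.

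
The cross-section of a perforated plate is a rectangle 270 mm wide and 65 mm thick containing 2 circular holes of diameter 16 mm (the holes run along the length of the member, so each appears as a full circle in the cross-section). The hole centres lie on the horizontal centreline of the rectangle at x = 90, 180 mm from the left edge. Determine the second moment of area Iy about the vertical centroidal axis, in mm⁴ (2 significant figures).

Iy ≈ 1.1 × 10⁸ mm⁴

Break the section into simple shapes (no overlaps), measuring from the bottom-left corner of the bounding box.
Plate: 270 × 65, A = 17 550 mm², x = 135 mm, Ī = 106 616 250 mm⁴.
Hole 1 (subtracted): ⌀16, A = 201.1 mm², x = 90 mm, Ī = 3 217 mm⁴.
Hole 2 (subtracted): ⌀16, A = 201.1 mm², x = 180 mm, Ī = 3 217 mm⁴.
By symmetry the centroid is at mid-width, x̄ = 135 mm.
Transfer each piece to the vertical centroidal axis using Ī + A·d² with d = x − 135:
  plate: d = 0 mm → contributes +106 616 250 mm⁴
  hole 1: d = -45 mm → contributes −410 367 mm⁴
  hole 2: d = 45 mm → contributes −410 367 mm⁴
Total I = 105 795 515 mm⁴.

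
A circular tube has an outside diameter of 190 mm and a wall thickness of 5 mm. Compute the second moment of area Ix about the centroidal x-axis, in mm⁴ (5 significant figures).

Ix ≈ 1.2441 × 10⁷ mm⁴

Split into non-overlapping primitives; take the origin at the lower-left of the bounding box.
Outer circle: ⌀190, A = 28352.87 mm², y = 95 mm, Ī = 63 971 171 mm⁴.
Bore (subtracted): ⌀180, A = 25446.9 mm², y = 95 mm, Ī = 51 529 974 mm⁴.
By symmetry the centroid is at mid-height, ȳ = 95 mm.
All pieces are centred on the centroidal x-axis, so I = ΣĪ (holes subtracted) = 12 441 198 mm⁴.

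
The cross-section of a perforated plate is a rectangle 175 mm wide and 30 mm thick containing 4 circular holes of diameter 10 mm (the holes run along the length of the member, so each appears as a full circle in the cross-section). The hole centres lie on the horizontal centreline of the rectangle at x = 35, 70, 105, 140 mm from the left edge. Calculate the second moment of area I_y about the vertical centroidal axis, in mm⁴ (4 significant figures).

I_y ≈ 1.292 × 10⁷ mm⁴

Break the section into simple shapes (no overlaps), measuring from the bottom-left corner of the bounding box.
Plate: 175 × 30, A = 5 250 mm², x = 87.5 mm, Ī = 13 398 438 mm⁴.
Hole 1 (subtracted): ⌀10, A = 78.5398 mm², x = 35 mm, Ī = 490.874 mm⁴.
Hole 2 (subtracted): ⌀10, A = 78.5398 mm², x = 70 mm, Ī = 490.874 mm⁴.
Hole 3 (subtracted): ⌀10, A = 78.5398 mm², x = 105 mm, Ī = 490.874 mm⁴.
Hole 4 (subtracted): ⌀10, A = 78.5398 mm², x = 140 mm, Ī = 490.874 mm⁴.
By symmetry the centroid is at mid-width, x̄ = 87.5 mm.
Transfer each piece to the vertical centroidal axis using Ī + A·d² with d = x − 87.5:
  plate: d = 0 mm → contributes +13 398 438 mm⁴
  hole 1: d = -52.5 mm → contributes −216 966 mm⁴
  hole 2: d = -17.5 mm → contributes −24543.7 mm⁴
  hole 3: d = 17.5 mm → contributes −24543.7 mm⁴
  hole 4: d = 52.5 mm → contributes −216 966 mm⁴
Total I = 12 915 418 mm⁴.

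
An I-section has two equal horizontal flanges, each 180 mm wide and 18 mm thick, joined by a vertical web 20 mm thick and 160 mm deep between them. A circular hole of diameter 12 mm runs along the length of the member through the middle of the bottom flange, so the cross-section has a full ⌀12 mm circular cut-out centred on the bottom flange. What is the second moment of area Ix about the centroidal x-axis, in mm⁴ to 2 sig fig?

Treat the section as a set of non-overlapping primitives; coordinates are from the bounding-box lower-left.
Bottom flange: 180 × 18, A = 3 240 mm², y = 9 mm, Ī = 87 480 mm⁴.
Web: 20 × 160, A = 3 200 mm², y = 98 mm, Ī = 6 826 667 mm⁴.
Top flange: 180 × 18, A = 3 240 mm², y = 187 mm, Ī = 87 480 mm⁴.
Hole (subtracted): ⌀12, A = 113.1 mm², y = 9 mm, Ī = 1 018 mm⁴.
Centroid: ȳ = ΣA·y / ΣA = 99.05 mm.
Transfer each piece to the centroidal x-axis using Ī + A·d² with d = y − 99.05:
  bottom flange: d = -90.05 mm → contributes +26 361 893 mm⁴
  web: d = -1.052 mm → contributes +6 830 209 mm⁴
  top flange: d = 87.95 mm → contributes +25 148 320 mm⁴
  hole: d = -90.05 mm → contributes −918 168 mm⁴
Total I = 57 422 254 mm⁴.

Ix ≈ 5.7 × 10⁷ mm⁴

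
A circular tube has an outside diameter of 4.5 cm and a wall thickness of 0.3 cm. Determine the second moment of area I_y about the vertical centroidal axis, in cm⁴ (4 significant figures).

I_y ≈ 8.773 cm⁴

Break the section into simple shapes (no overlaps), measuring from the bottom-left corner of the bounding box.
Outer circle: ⌀4.5, A = 15.9043 cm², x = 2.25 cm, Ī = 20.1289 cm⁴.
Bore (subtracted): ⌀3.9, A = 11.9459 cm², x = 2.25 cm, Ī = 11.3561 cm⁴.
By symmetry the centroid is at mid-width, x̄ = 2.25 cm.
All pieces are centred on the vertical centroidal axis, so I = ΣĪ (holes subtracted) = 8.77282 cm⁴.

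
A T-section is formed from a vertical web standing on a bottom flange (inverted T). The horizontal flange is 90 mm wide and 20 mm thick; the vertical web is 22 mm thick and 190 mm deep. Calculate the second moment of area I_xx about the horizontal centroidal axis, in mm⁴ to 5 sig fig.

I_xx ≈ 2.6506 × 10⁷ mm⁴

Decompose the section into non-overlapping parts with the origin at the bottom-left of its bounding rectangle.
Flange: 90 × 20, A = 1 800 mm², y = 10 mm, Ī = 60 000 mm⁴.
Web: 22 × 190, A = 4 180 mm², y = 115 mm, Ī = 12 574 833 mm⁴.
Centroid: ȳ = ΣA·y / ΣA = 83.39465 mm.
Transfer each piece to the horizontal centroidal axis using Ī + A·d² with d = y − 83.39465:
  flange: d = -73.39465 mm → contributes +9 756 194 mm⁴
  web: d = 31.60535 mm → contributes +16 750 228 mm⁴
Total I = 26 506 422 mm⁴.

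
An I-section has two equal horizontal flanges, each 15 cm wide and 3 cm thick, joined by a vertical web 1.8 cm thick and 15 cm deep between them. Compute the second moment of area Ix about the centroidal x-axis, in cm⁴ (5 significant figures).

Ix ≈ 7863.8 cm⁴

Split into non-overlapping primitives; take the origin at the lower-left of the bounding box.
Bottom flange: 15 × 3, A = 45 cm², y = 1.5 cm, Ī = 33.75 cm⁴.
Web: 1.8 × 15, A = 27 cm², y = 10.5 cm, Ī = 506.25 cm⁴.
Top flange: 15 × 3, A = 45 cm², y = 19.5 cm, Ī = 33.75 cm⁴.
By symmetry the centroid is at mid-height, ȳ = 10.5 cm.
Transfer each piece to the centroidal x-axis using Ī + A·d² with d = y − 10.5:
  bottom flange: d = -9 cm → contributes +3678.75 cm⁴
  web: d = 0 cm → contributes +506.25 cm⁴
  top flange: d = 9 cm → contributes +3678.75 cm⁴
Total I = 7863.75 cm⁴.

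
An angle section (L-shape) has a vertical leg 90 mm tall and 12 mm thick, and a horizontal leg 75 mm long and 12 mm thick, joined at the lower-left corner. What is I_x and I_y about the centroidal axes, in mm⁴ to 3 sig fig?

Treat the section as a set of non-overlapping primitives; coordinates are from the bounding-box lower-left.
Vertical leg: 12 × 90, A = 1 080 mm², y = 45 mm, Ī = 729 000 mm⁴.
Horizontal leg (remainder): 63 × 12, A = 756 mm², y = 6 mm, Ī = 9 072 mm⁴.
Centroid: ȳ = ΣA·y / ΣA = 28.941 mm.
Transfer each piece to the centroidal x-axis using Ī + A·d² with d = y − 28.941:
  vertical leg: d = 16.059 mm → contributes +1 007 517 mm⁴
  horizontal leg (remainder): d = -22.941 mm → contributes +406 953 mm⁴
Total I = 1 414 470 mm⁴.
For the y-axis: x̄ = 21.441 mm.
Repeating about the centroidal y-axis gives I_y = 888 375 mm⁴.

I_x ≈ 1.41 × 10⁶ mm⁴, I_y ≈ 8.88 × 10⁵ mm⁴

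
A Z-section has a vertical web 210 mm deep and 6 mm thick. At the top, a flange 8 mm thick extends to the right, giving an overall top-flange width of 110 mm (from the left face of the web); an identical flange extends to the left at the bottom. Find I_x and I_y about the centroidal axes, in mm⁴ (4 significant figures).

Break the section into simple shapes (no overlaps), measuring from the bottom-left corner of the bounding box.
Web: 6 × 210, A = 1 260 mm², y = 105 mm, Ī = 4 630 500 mm⁴.
Top flange (beyond web): 104 × 8, A = 832 mm², y = 206 mm, Ī = 4437.33 mm⁴.
Bottom flange (beyond web): 104 × 8, A = 832 mm², y = 4 mm, Ī = 4437.33 mm⁴.
Centroid: ȳ = ΣA·y / ΣA = 105 mm.
Transfer each piece to the centroidal x-axis using Ī + A·d² with d = y − 105:
  web: d = 0 mm → contributes +4 630 500 mm⁴
  top flange (beyond web): d = 101 mm → contributes +8 491 669 mm⁴
  bottom flange (beyond web): d = -101 mm → contributes +8 491 669 mm⁴
Total I = 21 613 839 mm⁴.
For the y-axis: x̄ = 107 mm.
Repeating about the centroidal y-axis gives I_y = 6 537 199 mm⁴.

I_x ≈ 2.161 × 10⁷ mm⁴, I_y ≈ 6.537 × 10⁶ mm⁴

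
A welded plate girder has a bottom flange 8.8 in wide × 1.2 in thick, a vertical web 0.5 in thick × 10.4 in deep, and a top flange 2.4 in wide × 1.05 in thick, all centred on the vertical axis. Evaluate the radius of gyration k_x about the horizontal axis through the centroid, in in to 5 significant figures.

k_x ≈ 4.4763 in

Treat the section as a set of non-overlapping primitives; coordinates are from the bounding-box lower-left.
Bottom plate: 8.8 × 1.2, A = 10.56 in², y = 0.6 in, Ī = 1.2672 in⁴.
Web plate: 0.5 × 10.4, A = 5.2 in², y = 6.4 in, Ī = 46.86933 in⁴.
Top plate: 2.4 × 1.05, A = 2.52 in², y = 12.125 in, Ī = 0.231525 in⁴.
Centroid: ȳ = ΣA·y / ΣA = 3.838676 in.
Transfer each piece to the horizontal axis through the centroid using Ī + A·d² with d = y − 3.838676:
  bottom plate: d = -3.238676 in → contributes +112.0313 in⁴
  web plate: d = 2.561324 in → contributes +80.98331 in⁴
  top plate: d = 8.286324 in → contributes +173.2627 in⁴
Total I = 366.2773 in⁴.
Radius of gyration: k = √(I/A) = √(366.2773 / 18.28) = 4.476276 in.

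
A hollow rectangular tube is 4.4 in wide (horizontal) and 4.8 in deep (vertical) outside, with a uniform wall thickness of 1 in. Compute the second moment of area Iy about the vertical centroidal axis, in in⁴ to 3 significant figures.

Decompose the section into non-overlapping parts with the origin at the bottom-left of its bounding rectangle.
Outer rectangle: 4.4 × 4.8, A = 21.12 in², x = 2.2 in, Ī = 34.074 in⁴.
Inner void (subtracted): 2.4 × 2.8, A = 6.72 in², x = 2.2 in, Ī = 3.2256 in⁴.
By symmetry the centroid is at mid-width, x̄ = 2.2 in.
All pieces are centred on the vertical centroidal axis, so I = ΣĪ (holes subtracted) = 30.848 in⁴.

Iy ≈ 30.8 in⁴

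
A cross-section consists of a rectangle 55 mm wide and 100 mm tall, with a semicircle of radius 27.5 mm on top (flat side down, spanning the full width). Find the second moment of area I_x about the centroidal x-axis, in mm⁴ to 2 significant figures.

Decompose the section into non-overlapping parts with the origin at the bottom-left of its bounding rectangle.
Rectangular body: 55 × 100, A = 5 500 mm², y = 50 mm, Ī = 4 583 333 mm⁴.
Semicircular cap: semicircle r = 27.5, A = 1 188 mm², y = 111.7 mm, Ī = 62 772 mm⁴.
Centroid: ȳ = ΣA·y / ΣA = 60.95 mm.
Transfer each piece to the centroidal x-axis using Ī + A·d² with d = y − 60.95:
  rectangular body: d = -10.95 mm → contributes +5 243 295 mm⁴
  semicircular cap: d = 50.72 mm → contributes +3 118 370 mm⁴
Total I = 8 361 665 mm⁴.

I_x ≈ 8.4 × 10⁶ mm⁴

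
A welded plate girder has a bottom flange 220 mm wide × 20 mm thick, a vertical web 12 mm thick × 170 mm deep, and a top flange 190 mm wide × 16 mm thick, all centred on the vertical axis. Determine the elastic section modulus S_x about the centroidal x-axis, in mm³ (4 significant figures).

Split into non-overlapping primitives; take the origin at the lower-left of the bounding box.
Bottom plate: 220 × 20, A = 4 400 mm², y = 10 mm, Ī = 146 667 mm⁴.
Web plate: 12 × 170, A = 2 040 mm², y = 105 mm, Ī = 4 913 000 mm⁴.
Top plate: 190 × 16, A = 3 040 mm², y = 198 mm, Ī = 64853.3 mm⁴.
Centroid: ȳ = ΣA·y / ΣA = 90.73 mm.
Transfer each piece to the centroidal x-axis using Ī + A·d² with d = y − 90.73:
  bottom plate: d = -80.73 mm → contributes +28 822 901 mm⁴
  web plate: d = 14.27 mm → contributes +5 328 414 mm⁴
  top plate: d = 107.27 mm → contributes +35 045 714 mm⁴
Total I = 69 197 029 mm⁴.
Extreme fibre distance c = 115.27 mm; S = I/c = 600 304 mm³.

S_x ≈ 6.003 × 10⁵ mm³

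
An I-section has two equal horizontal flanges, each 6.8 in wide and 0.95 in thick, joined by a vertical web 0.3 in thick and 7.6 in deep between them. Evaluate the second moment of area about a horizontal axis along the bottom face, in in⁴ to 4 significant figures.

Split into non-overlapping primitives; take the origin at the lower-left of the bounding box.
Bottom flange: 6.8 × 0.95, A = 6.46 in², y = 0.475 in, Ī = 0.485846 in⁴.
Web: 0.3 × 7.6, A = 2.28 in², y = 4.75 in, Ī = 10.9744 in⁴.
Top flange: 6.8 × 0.95, A = 6.46 in², y = 9.025 in, Ī = 0.485846 in⁴.
Transfer each piece to a horizontal axis along the bottom face using Ī + A·d² with d = y − 0:
  bottom flange: d = 0.475 in → contributes +1.94338 in⁴
  web: d = 4.75 in → contributes +62.4169 in⁴
  top flange: d = 9.025 in → contributes +526.657 in⁴
Total I = 591.017 in⁴.

I_base ≈ 591.0 in⁴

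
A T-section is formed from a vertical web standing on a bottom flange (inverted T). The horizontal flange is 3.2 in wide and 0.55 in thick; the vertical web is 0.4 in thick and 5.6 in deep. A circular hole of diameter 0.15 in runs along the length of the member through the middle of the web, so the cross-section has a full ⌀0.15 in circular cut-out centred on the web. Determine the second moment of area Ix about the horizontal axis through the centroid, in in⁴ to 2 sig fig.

Decompose the section into non-overlapping parts with the origin at the bottom-left of its bounding rectangle.
Flange: 3.2 × 0.55, A = 1.76 in², y = 0.275 in, Ī = 0.04437 in⁴.
Web: 0.4 × 5.6, A = 2.24 in², y = 3.35 in, Ī = 5.854 in⁴.
Hole (subtracted): ⌀0.15, A = 0.01767 in², y = 3.35 in, Ī = 0.00002485 in⁴.
Centroid: ȳ = ΣA·y / ΣA = 1.991 in.
Transfer each piece to the horizontal axis through the centroid using Ī + A·d² with d = y − 1.991:
  flange: d = -1.716 in → contributes +5.227 in⁴
  web: d = 1.359 in → contributes +9.991 in⁴
  hole: d = 1.359 in → contributes −0.03266 in⁴
Total I = 15.19 in⁴.

Ix ≈ 15 in⁴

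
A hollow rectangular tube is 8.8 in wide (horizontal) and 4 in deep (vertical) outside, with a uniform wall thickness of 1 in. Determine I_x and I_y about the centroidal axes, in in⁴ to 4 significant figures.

Decompose the section into non-overlapping parts with the origin at the bottom-left of its bounding rectangle.
Outer rectangle: 8.8 × 4, A = 35.2 in², y = 2 in, Ī = 46.9333 in⁴.
Inner void (subtracted): 6.8 × 2, A = 13.6 in², y = 2 in, Ī = 4.53333 in⁴.
By symmetry the centroid is at mid-height, ȳ = 2 in.
All pieces are centred on the centroidal x-axis, so I = ΣĪ (holes subtracted) = 42.4 in⁴.
Repeating about the centroidal y-axis gives I_y = 174.752 in⁴.

I_x ≈ 42.40 in⁴, I_y ≈ 174.8 in⁴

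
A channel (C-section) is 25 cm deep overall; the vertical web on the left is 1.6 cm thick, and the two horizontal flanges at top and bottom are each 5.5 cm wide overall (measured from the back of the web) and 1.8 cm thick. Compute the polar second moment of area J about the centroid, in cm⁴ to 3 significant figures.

Treat the section as a set of non-overlapping primitives; coordinates are from the bounding-box lower-left.
Web: 1.6 × 25, A = 40 cm², y = 12.5 cm, Ī = 2083.3 cm⁴.
Top flange (beyond web): 3.9 × 1.8, A = 7.02 cm², y = 24.1 cm, Ī = 1.8954 cm⁴.
Bottom flange (beyond web): 3.9 × 1.8, A = 7.02 cm², y = 0.9 cm, Ī = 1.8954 cm⁴.
By symmetry the centroid is at mid-height, ȳ = 12.5 cm.
Transfer each piece to the centroidal x-axis using Ī + A·d² with d = y − 12.5:
  web: d = 0 cm → contributes +2083.3 cm⁴
  top flange (beyond web): d = 11.6 cm → contributes +946.51 cm⁴
  bottom flange (beyond web): d = -11.6 cm → contributes +946.51 cm⁴
Total I = 3976.3 cm⁴.
For the y-axis: x̄ = 1.5145 cm.
Repeating about the centroidal y-axis gives I_y = 104.92 cm⁴.
Polar second moment: J = I_x + I_y = 4081.3 cm⁴.

J ≈ 4080 cm⁴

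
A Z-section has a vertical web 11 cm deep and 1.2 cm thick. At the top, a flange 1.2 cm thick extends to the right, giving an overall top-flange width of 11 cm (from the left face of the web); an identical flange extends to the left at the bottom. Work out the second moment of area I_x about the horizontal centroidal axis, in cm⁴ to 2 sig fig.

Treat the section as a set of non-overlapping primitives; coordinates are from the bounding-box lower-left.
Web: 1.2 × 11, A = 13.2 cm², y = 5.5 cm, Ī = 133.1 cm⁴.
Top flange (beyond web): 9.8 × 1.2, A = 11.76 cm², y = 10.4 cm, Ī = 1.411 cm⁴.
Bottom flange (beyond web): 9.8 × 1.2, A = 11.76 cm², y = 0.6 cm, Ī = 1.411 cm⁴.
Centroid: ȳ = ΣA·y / ΣA = 5.5 cm.
Transfer each piece to the horizontal centroidal axis using Ī + A·d² with d = y − 5.5:
  web: d = 0 cm → contributes +133.1 cm⁴
  top flange (beyond web): d = 4.9 cm → contributes +283.8 cm⁴
  bottom flange (beyond web): d = -4.9 cm → contributes +283.8 cm⁴
Total I = 700.6 cm⁴.

I_x ≈ 700 cm⁴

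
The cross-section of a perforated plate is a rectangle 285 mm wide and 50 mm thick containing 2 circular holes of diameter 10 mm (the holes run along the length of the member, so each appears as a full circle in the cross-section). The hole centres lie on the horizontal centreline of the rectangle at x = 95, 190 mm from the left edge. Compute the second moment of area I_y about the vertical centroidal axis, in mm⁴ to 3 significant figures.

I_y ≈ 9.61 × 10⁷ mm⁴

Treat the section as a set of non-overlapping primitives; coordinates are from the bounding-box lower-left.
Plate: 285 × 50, A = 14 250 mm², x = 142.5 mm, Ī = 96 454 688 mm⁴.
Hole 1 (subtracted): ⌀10, A = 78.54 mm², x = 95 mm, Ī = 490.87 mm⁴.
Hole 2 (subtracted): ⌀10, A = 78.54 mm², x = 190 mm, Ī = 490.87 mm⁴.
By symmetry the centroid is at mid-width, x̄ = 142.5 mm.
Transfer each piece to the vertical centroidal axis using Ī + A·d² with d = x − 142.5:
  plate: d = 0 mm → contributes +96 454 688 mm⁴
  hole 1: d = -47.5 mm → contributes −177 696 mm⁴
  hole 2: d = 47.5 mm → contributes −177 696 mm⁴
Total I = 96 099 295 mm⁴.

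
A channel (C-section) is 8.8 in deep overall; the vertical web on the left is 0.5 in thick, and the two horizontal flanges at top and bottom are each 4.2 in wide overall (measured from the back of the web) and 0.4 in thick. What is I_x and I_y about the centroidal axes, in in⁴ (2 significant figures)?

I_x ≈ 81 in⁴, I_y ≈ 11 in⁴

Treat the section as a set of non-overlapping primitives; coordinates are from the bounding-box lower-left.
Web: 0.5 × 8.8, A = 4.4 in², y = 4.4 in, Ī = 28.39 in⁴.
Top flange (beyond web): 3.7 × 0.4, A = 1.48 in², y = 8.6 in, Ī = 0.01973 in⁴.
Bottom flange (beyond web): 3.7 × 0.4, A = 1.48 in², y = 0.2 in, Ī = 0.01973 in⁴.
By symmetry the centroid is at mid-height, ȳ = 4.4 in.
Transfer each piece to the centroidal x-axis using Ī + A·d² with d = y − 4.4:
  web: d = 0 in → contributes +28.39 in⁴
  top flange (beyond web): d = 4.2 in → contributes +26.13 in⁴
  bottom flange (beyond web): d = -4.2 in → contributes +26.13 in⁴
Total I = 80.65 in⁴.
For the y-axis: x̄ = 1.095 in.
Repeating about the centroidal y-axis gives I_y = 11.27 in⁴.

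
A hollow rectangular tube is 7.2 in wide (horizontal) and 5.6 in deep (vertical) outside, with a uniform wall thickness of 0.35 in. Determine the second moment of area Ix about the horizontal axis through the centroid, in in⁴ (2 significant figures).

Break the section into simple shapes (no overlaps), measuring from the bottom-left corner of the bounding box.
Outer rectangle: 7.2 × 5.6, A = 40.32 in², y = 2.8 in, Ī = 105.4 in⁴.
Inner void (subtracted): 6.5 × 4.9, A = 31.85 in², y = 2.8 in, Ī = 63.73 in⁴.
By symmetry the centroid is at mid-height, ȳ = 2.8 in.
All pieces are centred on the horizontal axis through the centroid, so I = ΣĪ (holes subtracted) = 41.64 in⁴.

Ix ≈ 42 in⁴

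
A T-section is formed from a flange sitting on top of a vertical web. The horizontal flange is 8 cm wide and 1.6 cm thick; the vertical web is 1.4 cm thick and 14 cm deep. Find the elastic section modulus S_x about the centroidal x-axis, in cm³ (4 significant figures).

S_x ≈ 78.75 cm³

Break the section into simple shapes (no overlaps), measuring from the bottom-left corner of the bounding box.
Flange: 8 × 1.6, A = 12.8 cm², y = 14.8 cm, Ī = 2.73067 cm⁴.
Web: 1.4 × 14, A = 19.6 cm², y = 7 cm, Ī = 320.133 cm⁴.
Centroid: ȳ = ΣA·y / ΣA = 10.0815 cm.
Transfer each piece to the centroidal x-axis using Ī + A·d² with d = y − 10.0815:
  flange: d = 4.71852 cm → contributes +287.715 cm⁴
  web: d = -3.08148 cm → contributes +506.246 cm⁴
Total I = 793.961 cm⁴.
Extreme fibre distance c = 10.0815 cm; S = I/c = 78.7544 cm³.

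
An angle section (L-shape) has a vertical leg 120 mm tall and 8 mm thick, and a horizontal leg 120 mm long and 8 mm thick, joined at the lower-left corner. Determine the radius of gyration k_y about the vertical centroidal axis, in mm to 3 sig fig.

Decompose the section into non-overlapping parts with the origin at the bottom-left of its bounding rectangle.
Vertical leg: 8 × 120, A = 960 mm², x = 4 mm, Ī = 5 120 mm⁴.
Horizontal leg (remainder): 112 × 8, A = 896 mm², x = 64 mm, Ī = 936 619 mm⁴.
Centroid: x̄ = ΣA·x / ΣA = 32.966 mm.
Transfer each piece to the vertical centroidal axis using Ī + A·d² with d = x − 32.966:
  vertical leg: d = -28.966 mm → contributes +810 561 mm⁴
  horizontal leg (remainder): d = 31.034 mm → contributes +1 799 591 mm⁴
Total I = 2 610 152 mm⁴.
Radius of gyration: k = √(I/A) = √(2 610 152 / 1 856) = 37.501 mm.

k_y ≈ 37.5 mm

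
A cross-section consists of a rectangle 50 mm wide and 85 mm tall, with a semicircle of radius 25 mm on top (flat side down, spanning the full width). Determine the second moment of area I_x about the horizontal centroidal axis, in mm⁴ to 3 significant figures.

Break the section into simple shapes (no overlaps), measuring from the bottom-left corner of the bounding box.
Rectangular body: 50 × 85, A = 4 250 mm², y = 42.5 mm, Ī = 2 558 854 mm⁴.
Semicircular cap: semicircle r = 25, A = 981.75 mm², y = 95.61 mm, Ī = 42 874 mm⁴.
Centroid: ȳ = ΣA·y / ΣA = 52.466 mm.
Transfer each piece to the horizontal centroidal axis using Ī + A·d² with d = y − 52.466:
  rectangular body: d = -9.9663 mm → contributes +2 980 991 mm⁴
  semicircular cap: d = 43.144 mm → contributes +1 870 310 mm⁴
Total I = 4 851 301 mm⁴.

I_x ≈ 4.85 × 10⁶ mm⁴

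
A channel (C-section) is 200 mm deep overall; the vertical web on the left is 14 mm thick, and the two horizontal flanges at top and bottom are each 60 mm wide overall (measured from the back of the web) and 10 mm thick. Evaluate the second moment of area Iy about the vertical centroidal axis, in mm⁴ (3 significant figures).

Split into non-overlapping primitives; take the origin at the lower-left of the bounding box.
Web: 14 × 200, A = 2 800 mm², x = 7 mm, Ī = 45 733 mm⁴.
Top flange (beyond web): 46 × 10, A = 460 mm², x = 37 mm, Ī = 81 113 mm⁴.
Bottom flange (beyond web): 46 × 10, A = 460 mm², x = 37 mm, Ī = 81 113 mm⁴.
Centroid: x̄ = ΣA·x / ΣA = 14.419 mm.
Transfer each piece to the vertical centroidal axis using Ī + A·d² with d = x − 14.419:
  web: d = -7.4194 mm → contributes +199 864 mm⁴
  top flange (beyond web): d = 22.581 mm → contributes +315 661 mm⁴
  bottom flange (beyond web): d = 22.581 mm → contributes +315 661 mm⁴
Total I = 831 186 mm⁴.

Iy ≈ 8.31 × 10⁵ mm⁴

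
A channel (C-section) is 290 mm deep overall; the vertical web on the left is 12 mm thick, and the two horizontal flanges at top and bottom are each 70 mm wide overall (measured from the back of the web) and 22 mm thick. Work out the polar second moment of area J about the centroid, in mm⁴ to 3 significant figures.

Decompose the section into non-overlapping parts with the origin at the bottom-left of its bounding rectangle.
Web: 12 × 290, A = 3 480 mm², y = 145 mm, Ī = 24 389 000 mm⁴.
Top flange (beyond web): 58 × 22, A = 1 276 mm², y = 279 mm, Ī = 51 465 mm⁴.
Bottom flange (beyond web): 58 × 22, A = 1 276 mm², y = 11 mm, Ī = 51 465 mm⁴.
By symmetry the centroid is at mid-height, ȳ = 145 mm.
Transfer each piece to the centroidal x-axis using Ī + A·d² with d = y − 145:
  web: d = 0 mm → contributes +24 389 000 mm⁴
  top flange (beyond web): d = 134 mm → contributes +22 963 321 mm⁴
  bottom flange (beyond web): d = -134 mm → contributes +22 963 321 mm⁴
Total I = 70 315 643 mm⁴.
For the y-axis: x̄ = 20.808 mm.
Repeating about the centroidal y-axis gives I_y = 2 560 748 mm⁴.
Polar second moment: J = I_x + I_y = 72 876 390 mm⁴.

J ≈ 7.29 × 10⁷ mm⁴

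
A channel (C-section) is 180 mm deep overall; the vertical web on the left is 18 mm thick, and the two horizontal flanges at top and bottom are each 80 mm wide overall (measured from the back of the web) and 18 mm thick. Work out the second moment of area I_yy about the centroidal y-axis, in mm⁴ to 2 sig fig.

Split into non-overlapping primitives; take the origin at the lower-left of the bounding box.
Web: 18 × 180, A = 3 240 mm², x = 9 mm, Ī = 87 480 mm⁴.
Top flange (beyond web): 62 × 18, A = 1 116 mm², x = 49 mm, Ī = 357 492 mm⁴.
Bottom flange (beyond web): 62 × 18, A = 1 116 mm², x = 49 mm, Ī = 357 492 mm⁴.
Centroid: x̄ = ΣA·x / ΣA = 25.32 mm.
Transfer each piece to the centroidal y-axis using Ī + A·d² with d = x − 25.32:
  web: d = -16.32 mm → contributes +949 984 mm⁴
  top flange (beyond web): d = 23.68 mm → contributes +983 503 mm⁴
  bottom flange (beyond web): d = 23.68 mm → contributes +983 503 mm⁴
Total I = 2 916 990 mm⁴.

I_yy ≈ 2.9 × 10⁶ mm⁴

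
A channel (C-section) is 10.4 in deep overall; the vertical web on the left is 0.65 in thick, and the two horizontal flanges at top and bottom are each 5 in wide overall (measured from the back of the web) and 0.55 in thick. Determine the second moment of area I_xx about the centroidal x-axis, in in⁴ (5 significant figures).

Split into non-overlapping primitives; take the origin at the lower-left of the bounding box.
Web: 0.65 × 10.4, A = 6.76 in², y = 5.2 in, Ī = 60.93013 in⁴.
Top flange (beyond web): 4.35 × 0.55, A = 2.3925 in², y = 10.125 in, Ī = 0.06031094 in⁴.
Bottom flange (beyond web): 4.35 × 0.55, A = 2.3925 in², y = 0.275 in, Ī = 0.06031094 in⁴.
By symmetry the centroid is at mid-height, ȳ = 5.2 in.
Transfer each piece to the centroidal x-axis using Ī + A·d² with d = y − 5.2:
  web: d = 0 in → contributes +60.93013 in⁴
  top flange (beyond web): d = 4.925 in → contributes +58.09189 in⁴
  bottom flange (beyond web): d = -4.925 in → contributes +58.09189 in⁴
Total I = 177.1139 in⁴.

I_xx ≈ 177.11 in⁴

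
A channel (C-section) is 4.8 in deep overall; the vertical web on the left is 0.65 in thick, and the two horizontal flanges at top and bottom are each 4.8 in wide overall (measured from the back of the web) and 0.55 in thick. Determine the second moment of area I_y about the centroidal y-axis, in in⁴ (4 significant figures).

I_y ≈ 17.34 in⁴

Decompose the section into non-overlapping parts with the origin at the bottom-left of its bounding rectangle.
Web: 0.65 × 4.8, A = 3.12 in², x = 0.325 in, Ī = 0.10985 in⁴.
Top flange (beyond web): 4.15 × 0.55, A = 2.2825 in², x = 2.725 in, Ī = 3.27586 in⁴.
Bottom flange (beyond web): 4.15 × 0.55, A = 2.2825 in², x = 2.725 in, Ī = 3.27586 in⁴.
Centroid: x̄ = ΣA·x / ΣA = 1.75063 in.
Transfer each piece to the centroidal y-axis using Ī + A·d² with d = x − 1.75063:
  web: d = -1.42563 in → contributes +6.45104 in⁴
  top flange (beyond web): d = 0.974366 in → contributes +5.44284 in⁴
  bottom flange (beyond web): d = 0.974366 in → contributes +5.44284 in⁴
Total I = 17.3367 in⁴.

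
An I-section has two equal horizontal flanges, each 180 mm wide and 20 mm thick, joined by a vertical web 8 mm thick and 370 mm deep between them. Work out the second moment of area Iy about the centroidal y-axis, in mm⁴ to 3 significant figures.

Treat the section as a set of non-overlapping primitives; coordinates are from the bounding-box lower-left.
Bottom flange: 180 × 20, A = 3 600 mm², x = 90 mm, Ī = 9 720 000 mm⁴.
Web: 8 × 370, A = 2 960 mm², x = 90 mm, Ī = 15 787 mm⁴.
Top flange: 180 × 20, A = 3 600 mm², x = 90 mm, Ī = 9 720 000 mm⁴.
By symmetry the centroid is at mid-width, x̄ = 90 mm.
All pieces are centred on the centroidal y-axis, so I = ΣĪ = 19 455 787 mm⁴.

Iy ≈ 1.95 × 10⁷ mm⁴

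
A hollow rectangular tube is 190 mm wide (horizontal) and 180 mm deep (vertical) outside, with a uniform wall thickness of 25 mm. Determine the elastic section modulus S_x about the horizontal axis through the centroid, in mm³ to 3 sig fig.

Break the section into simple shapes (no overlaps), measuring from the bottom-left corner of the bounding box.
Outer rectangle: 190 × 180, A = 34 200 mm², y = 90 mm, Ī = 92 340 000 mm⁴.
Inner void (subtracted): 140 × 130, A = 18 200 mm², y = 90 mm, Ī = 25 631 667 mm⁴.
By symmetry the centroid is at mid-height, ȳ = 90 mm.
All pieces are centred on the horizontal axis through the centroid, so I = ΣĪ (holes subtracted) = 66 708 333 mm⁴.
Extreme fibre distance c = 90 mm; S = I/c = 741 204 mm³.

S_x ≈ 7.41 × 10⁵ mm³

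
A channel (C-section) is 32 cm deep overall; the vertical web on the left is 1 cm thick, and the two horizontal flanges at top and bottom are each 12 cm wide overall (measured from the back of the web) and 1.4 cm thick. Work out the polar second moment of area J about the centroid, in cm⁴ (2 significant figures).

Break the section into simple shapes (no overlaps), measuring from the bottom-left corner of the bounding box.
Web: 1 × 32, A = 32 cm², y = 16 cm, Ī = 2 731 cm⁴.
Top flange (beyond web): 11 × 1.4, A = 15.4 cm², y = 31.3 cm, Ī = 2.515 cm⁴.
Bottom flange (beyond web): 11 × 1.4, A = 15.4 cm², y = 0.7 cm, Ī = 2.515 cm⁴.
By symmetry the centroid is at mid-height, ȳ = 16 cm.
Transfer each piece to the centroidal x-axis using Ī + A·d² with d = y − 16:
  web: d = 0 cm → contributes +2 731 cm⁴
  top flange (beyond web): d = 15.3 cm → contributes +3 608 cm⁴
  bottom flange (beyond web): d = -15.3 cm → contributes +3 608 cm⁴
Total I = 9 946 cm⁴.
For the y-axis: x̄ = 3.443 cm.
Repeating about the centroidal y-axis gives I_y = 878.2 cm⁴.
Polar second moment: J = I_x + I_y = 10 824 cm⁴.

J ≈ 1.1 × 10⁴ cm⁴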